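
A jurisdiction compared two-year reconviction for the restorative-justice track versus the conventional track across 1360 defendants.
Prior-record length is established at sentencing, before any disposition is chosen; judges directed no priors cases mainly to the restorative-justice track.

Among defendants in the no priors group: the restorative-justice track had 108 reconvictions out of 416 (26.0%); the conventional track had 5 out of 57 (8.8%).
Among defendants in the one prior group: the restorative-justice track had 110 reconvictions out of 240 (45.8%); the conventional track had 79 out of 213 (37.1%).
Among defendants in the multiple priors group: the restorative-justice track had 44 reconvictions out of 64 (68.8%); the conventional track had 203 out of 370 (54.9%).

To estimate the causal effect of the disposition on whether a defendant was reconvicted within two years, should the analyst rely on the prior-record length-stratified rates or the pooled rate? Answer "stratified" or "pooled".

the conventional track is lower inside every prior-record length stratum but the restorative-justice track is lower in aggregate. Whether to stratify depends on how prior-record length relates to the disposition.
The imbalance in prior-record length arose from how defendants were allocated, not from anything the disposition did; and prior-record length independently affects the outcome. The pooled gap is confounded — condition on prior-record length.
Within each level — no priors: 26.0% vs 8.8%; one prior: 45.8% vs 37.1%; multiple priors: 68.8% vs 54.9% — the conventional track is lower every time.

stratified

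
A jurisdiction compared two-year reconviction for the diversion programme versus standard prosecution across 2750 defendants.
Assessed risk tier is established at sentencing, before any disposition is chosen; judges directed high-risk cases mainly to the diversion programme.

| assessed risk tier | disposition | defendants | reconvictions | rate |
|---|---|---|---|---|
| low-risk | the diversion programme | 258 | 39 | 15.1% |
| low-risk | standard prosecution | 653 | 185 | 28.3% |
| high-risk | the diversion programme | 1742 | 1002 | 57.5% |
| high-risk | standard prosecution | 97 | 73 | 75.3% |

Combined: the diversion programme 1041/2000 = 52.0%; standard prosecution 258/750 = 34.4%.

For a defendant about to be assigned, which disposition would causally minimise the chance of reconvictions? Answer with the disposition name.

the diversion programme

Within every assessed risk tier level the diversion programme has the lower rate, yet pooled standard prosecution does — Simpson's reversal.
Since assessed risk tier is a pre-existing factor (not a product of the disposition) and it affects the outcome on its own, it is a confounder. The stratified rates, not the pooled rate, identify the causal effect.
Within each level — low-risk: 15.1% vs 28.3%; high-risk: 57.5% vs 75.3% — the diversion programme is lower every time.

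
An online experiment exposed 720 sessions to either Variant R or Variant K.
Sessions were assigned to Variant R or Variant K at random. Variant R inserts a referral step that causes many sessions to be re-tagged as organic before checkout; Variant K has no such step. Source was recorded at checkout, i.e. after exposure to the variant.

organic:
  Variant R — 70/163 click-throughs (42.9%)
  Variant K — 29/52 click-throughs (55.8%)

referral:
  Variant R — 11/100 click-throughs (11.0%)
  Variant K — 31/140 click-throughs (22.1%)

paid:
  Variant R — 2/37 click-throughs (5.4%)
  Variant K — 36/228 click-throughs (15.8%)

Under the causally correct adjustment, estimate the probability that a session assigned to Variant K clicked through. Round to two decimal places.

0.23

The distribution of traffic source is itself part of what the variant does — it is an intermediate outcome. Holding it fixed would remove that part of the effect; the total effect is the pooled difference.
So P(outcome | do(Variant K)) is just the pooled rate for Variant K: 96/420 = 0.229.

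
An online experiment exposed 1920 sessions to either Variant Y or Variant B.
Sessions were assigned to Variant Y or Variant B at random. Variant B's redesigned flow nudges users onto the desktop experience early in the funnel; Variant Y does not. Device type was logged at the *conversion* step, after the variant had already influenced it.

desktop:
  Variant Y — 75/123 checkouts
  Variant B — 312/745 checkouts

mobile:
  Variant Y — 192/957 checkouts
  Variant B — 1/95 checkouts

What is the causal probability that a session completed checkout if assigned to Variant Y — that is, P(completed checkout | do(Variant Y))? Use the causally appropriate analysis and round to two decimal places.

The stratified and pooled comparisons disagree (Variant Y wins within each device type; Variant B wins overall), so the answer turns on the causal role of device type.
Device type is downstream of the variant. One should not condition on a consequence of treatment, so the overall rates are the right comparison.
So P(outcome | do(Variant Y)) is just the pooled rate for Variant Y: 267/1080 = 0.247.

0.25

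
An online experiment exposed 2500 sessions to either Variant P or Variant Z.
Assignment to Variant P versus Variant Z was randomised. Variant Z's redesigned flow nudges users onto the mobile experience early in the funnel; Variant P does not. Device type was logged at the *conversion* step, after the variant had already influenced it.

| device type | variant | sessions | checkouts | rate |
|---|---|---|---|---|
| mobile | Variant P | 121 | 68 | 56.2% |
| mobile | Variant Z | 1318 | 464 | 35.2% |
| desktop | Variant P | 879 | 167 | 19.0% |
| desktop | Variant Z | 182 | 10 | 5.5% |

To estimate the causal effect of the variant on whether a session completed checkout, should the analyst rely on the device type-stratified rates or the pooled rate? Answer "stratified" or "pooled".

pooled

Device type here is a post-treatment variable shaped by the variant; conditioning on it would introduce bias rather than remove it. The overall comparison is the causal one.
Pooled: Variant P 23.5% vs Variant Z 31.6%; Variant Z is higher overall.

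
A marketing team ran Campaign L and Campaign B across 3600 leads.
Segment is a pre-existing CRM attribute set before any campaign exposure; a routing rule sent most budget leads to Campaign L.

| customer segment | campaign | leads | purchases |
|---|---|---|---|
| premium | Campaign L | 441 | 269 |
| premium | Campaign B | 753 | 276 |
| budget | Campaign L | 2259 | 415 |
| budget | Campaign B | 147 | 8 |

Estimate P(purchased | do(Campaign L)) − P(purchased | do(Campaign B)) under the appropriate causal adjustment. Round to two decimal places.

Customer segment satisfies the back-door criterion: it is not a descendant of the campaign, and it blocks the spurious path from campaign to outcome. Adjusting for it (i.e., using the within-customer segment rates) gives the causal effect.
Adjusting over the population distribution of customer segment: 0.332·(0.610−0.367) + 0.668·(0.184−0.054) = +0.167.

+0.17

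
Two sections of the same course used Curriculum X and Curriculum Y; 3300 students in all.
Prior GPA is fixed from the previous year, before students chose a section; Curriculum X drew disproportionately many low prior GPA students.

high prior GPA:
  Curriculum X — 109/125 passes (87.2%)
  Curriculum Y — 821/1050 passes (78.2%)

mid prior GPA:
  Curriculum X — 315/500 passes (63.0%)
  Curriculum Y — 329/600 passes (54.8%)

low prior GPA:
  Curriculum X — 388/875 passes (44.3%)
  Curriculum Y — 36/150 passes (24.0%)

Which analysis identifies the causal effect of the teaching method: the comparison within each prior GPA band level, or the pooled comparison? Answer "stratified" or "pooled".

Since prior GPA band is a pre-existing factor (not a product of the teaching method) and it affects the outcome on its own, it is a confounder. The stratified rates, not the pooled rate, identify the causal effect.
Within each level — high prior GPA: 87.2% vs 78.2%; mid prior GPA: 63.0% vs 54.8%; low prior GPA: 44.3% vs 24.0% — Curriculum X is higher every time.

stratified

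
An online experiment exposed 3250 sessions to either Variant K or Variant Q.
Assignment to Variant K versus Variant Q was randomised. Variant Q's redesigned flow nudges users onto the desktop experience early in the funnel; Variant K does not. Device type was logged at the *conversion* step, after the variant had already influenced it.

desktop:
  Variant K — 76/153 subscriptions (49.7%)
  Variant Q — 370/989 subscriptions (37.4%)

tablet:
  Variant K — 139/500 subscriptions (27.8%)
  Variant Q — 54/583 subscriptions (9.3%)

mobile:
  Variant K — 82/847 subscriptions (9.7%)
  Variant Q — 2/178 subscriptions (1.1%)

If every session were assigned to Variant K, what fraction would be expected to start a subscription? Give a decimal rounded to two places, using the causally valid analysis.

0.20

Device type lies on the pathway variant → device type → outcome, so adjusting for it blocks the indirect effect. For the total causal effect of variant, use the unadjusted pooled rates.
So P(outcome | do(Variant K)) is just the pooled rate for Variant K: 297/1500 = 0.198.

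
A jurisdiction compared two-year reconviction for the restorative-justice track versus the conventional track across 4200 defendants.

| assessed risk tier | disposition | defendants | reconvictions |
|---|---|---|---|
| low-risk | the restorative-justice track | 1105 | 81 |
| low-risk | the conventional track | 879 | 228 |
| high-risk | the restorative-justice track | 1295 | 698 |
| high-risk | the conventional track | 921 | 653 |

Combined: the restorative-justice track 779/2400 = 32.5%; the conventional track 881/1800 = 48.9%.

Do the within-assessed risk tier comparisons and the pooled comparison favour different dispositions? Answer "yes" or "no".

Within each assessed risk tier level (low-risk 7.3% vs 25.9%; high-risk 53.9% vs 70.9%), the restorative-justice track has the lower rate every time. Pooled: 32.5% vs 48.9% — the restorative-justice track has the lower rate overall. They agree.

no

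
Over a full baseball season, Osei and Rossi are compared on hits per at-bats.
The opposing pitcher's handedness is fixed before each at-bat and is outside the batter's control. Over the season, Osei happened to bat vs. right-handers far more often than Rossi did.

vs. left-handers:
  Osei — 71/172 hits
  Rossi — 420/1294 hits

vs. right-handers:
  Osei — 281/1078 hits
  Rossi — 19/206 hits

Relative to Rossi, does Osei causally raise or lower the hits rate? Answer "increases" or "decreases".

increases

Here pitcher handedness is a common cause — it drives both which player a case falls under and the outcome. The crude comparison mixes populations; the stratum-specific rates are the causally relevant ones.
Within each level — vs. left-handers: 41.3% vs 32.5%; vs. right-handers: 26.1% vs 9.2% — Osei is higher every time.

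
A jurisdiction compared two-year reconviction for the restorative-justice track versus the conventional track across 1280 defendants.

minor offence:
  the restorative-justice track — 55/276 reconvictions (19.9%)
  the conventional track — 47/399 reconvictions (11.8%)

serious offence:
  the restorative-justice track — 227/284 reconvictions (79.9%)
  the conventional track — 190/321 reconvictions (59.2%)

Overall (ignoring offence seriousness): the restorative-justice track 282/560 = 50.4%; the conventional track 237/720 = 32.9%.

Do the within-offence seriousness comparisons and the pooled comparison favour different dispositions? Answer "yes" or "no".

Within each offence seriousness level (minor offence 19.9% vs 11.8%; serious offence 79.9% vs 59.2%), the conventional track has the lower rate every time. Pooled: 50.4% vs 32.9% — the conventional track has the lower rate overall. They agree.

no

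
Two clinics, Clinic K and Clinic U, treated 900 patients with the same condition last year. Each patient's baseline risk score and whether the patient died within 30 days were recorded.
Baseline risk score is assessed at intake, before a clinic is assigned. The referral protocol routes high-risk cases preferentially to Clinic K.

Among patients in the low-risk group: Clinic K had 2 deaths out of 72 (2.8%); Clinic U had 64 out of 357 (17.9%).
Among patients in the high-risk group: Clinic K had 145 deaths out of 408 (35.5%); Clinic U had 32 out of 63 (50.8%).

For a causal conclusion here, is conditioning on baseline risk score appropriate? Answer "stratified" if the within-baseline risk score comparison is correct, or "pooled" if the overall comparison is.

The stratified and pooled comparisons disagree (Clinic K wins within each baseline risk score; Clinic U wins overall), so the answer turns on the causal role of baseline risk score.
Here baseline risk score is a common cause — it drives both which clinic a case falls under and the outcome. The crude comparison mixes populations; the stratum-specific rates are the causally relevant ones.
Within each level — low-risk: 2.8% vs 17.9%; high-risk: 35.5% vs 50.8% — Clinic K is lower every time.

stratified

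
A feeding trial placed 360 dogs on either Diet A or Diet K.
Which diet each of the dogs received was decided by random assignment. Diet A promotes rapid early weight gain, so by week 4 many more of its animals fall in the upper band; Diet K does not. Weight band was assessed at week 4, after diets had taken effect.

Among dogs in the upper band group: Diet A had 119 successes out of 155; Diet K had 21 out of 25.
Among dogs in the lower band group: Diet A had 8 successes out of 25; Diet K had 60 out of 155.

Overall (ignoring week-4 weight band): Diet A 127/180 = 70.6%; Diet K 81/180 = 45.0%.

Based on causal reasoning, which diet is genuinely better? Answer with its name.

Within every week-4 weight band level Diet K has the higher rate, yet pooled Diet A does — Simpson's reversal.
Week-4 weight band here is a post-treatment variable shaped by the diet; conditioning on it would introduce bias rather than remove it. The overall comparison is the causal one.
Pooled: Diet A 70.6% vs Diet K 45.0%; Diet A is higher overall.

Diet A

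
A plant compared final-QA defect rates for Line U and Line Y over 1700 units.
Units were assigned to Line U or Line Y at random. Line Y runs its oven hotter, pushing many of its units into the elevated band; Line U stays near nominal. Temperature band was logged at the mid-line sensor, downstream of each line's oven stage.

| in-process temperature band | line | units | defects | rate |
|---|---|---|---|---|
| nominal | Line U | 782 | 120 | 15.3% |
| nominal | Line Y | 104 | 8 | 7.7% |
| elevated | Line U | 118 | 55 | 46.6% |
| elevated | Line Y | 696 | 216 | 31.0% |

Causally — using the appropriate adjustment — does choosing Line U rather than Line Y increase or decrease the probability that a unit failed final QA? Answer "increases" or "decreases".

decreases

The in-process temperature band-specific comparison favours Line Y throughout, but the pooled figures favour Line U. The question is whether to condition on in-process temperature band.
In-process temperature band here is a post-treatment variable shaped by the line; conditioning on it would introduce bias rather than remove it. The overall comparison is the causal one.
Pooled: Line U 19.4% vs Line Y 28.0%; Line U is lower overall.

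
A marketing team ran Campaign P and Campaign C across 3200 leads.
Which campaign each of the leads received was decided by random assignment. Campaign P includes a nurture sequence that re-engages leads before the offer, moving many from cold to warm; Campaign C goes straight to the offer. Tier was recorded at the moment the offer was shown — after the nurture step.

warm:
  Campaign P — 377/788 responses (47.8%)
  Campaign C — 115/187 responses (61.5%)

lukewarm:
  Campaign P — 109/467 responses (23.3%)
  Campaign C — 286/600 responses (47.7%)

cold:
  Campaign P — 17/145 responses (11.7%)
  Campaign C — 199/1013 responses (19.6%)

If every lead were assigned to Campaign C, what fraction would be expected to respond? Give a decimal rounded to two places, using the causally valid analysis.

Within every engagement tier level Campaign C has the higher rate, yet pooled Campaign P does — Simpson's reversal.
Engagement tier here is a post-treatment variable shaped by the campaign; conditioning on it would introduce bias rather than remove it. The overall comparison is the causal one.
So P(outcome | do(Campaign C)) is just the pooled rate for Campaign C: 600/1800 = 0.333.

0.33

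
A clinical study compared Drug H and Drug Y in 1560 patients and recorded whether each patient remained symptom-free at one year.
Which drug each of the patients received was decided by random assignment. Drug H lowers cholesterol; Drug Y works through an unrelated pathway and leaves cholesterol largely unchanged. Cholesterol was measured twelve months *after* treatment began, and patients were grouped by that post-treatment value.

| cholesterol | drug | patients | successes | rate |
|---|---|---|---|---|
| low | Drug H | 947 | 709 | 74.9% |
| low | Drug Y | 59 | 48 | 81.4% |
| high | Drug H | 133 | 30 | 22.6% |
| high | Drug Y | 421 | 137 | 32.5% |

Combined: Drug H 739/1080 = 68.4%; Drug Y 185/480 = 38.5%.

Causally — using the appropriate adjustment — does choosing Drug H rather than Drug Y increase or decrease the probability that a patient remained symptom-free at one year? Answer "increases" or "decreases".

Drug Y is higher inside every cholesterol stratum but Drug H is higher in aggregate. Whether to stratify depends on how cholesterol relates to the drug.
Cholesterol lies on the pathway drug → cholesterol → outcome, so adjusting for it blocks the indirect effect. For the total causal effect of drug, use the unadjusted pooled rates.
Pooled: Drug H 68.4% vs Drug Y 38.5%; Drug H is higher overall.

increases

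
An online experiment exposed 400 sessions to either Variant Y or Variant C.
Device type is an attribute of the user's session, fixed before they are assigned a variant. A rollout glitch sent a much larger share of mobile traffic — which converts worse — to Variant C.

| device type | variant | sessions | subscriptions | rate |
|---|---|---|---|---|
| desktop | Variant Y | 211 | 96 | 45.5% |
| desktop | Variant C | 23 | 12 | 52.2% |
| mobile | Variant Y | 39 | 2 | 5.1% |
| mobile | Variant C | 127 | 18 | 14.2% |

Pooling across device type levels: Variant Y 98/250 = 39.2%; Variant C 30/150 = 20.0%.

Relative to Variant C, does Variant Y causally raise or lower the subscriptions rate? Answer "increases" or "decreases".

decreases

Device type differs across variants for reasons unrelated to any effect of the variant itself, and it separately predicts the outcome — a classic confounder. We must compare within device type levels.
Within each level — desktop: 45.5% vs 52.2%; mobile: 5.1% vs 14.2% — Variant C is higher every time.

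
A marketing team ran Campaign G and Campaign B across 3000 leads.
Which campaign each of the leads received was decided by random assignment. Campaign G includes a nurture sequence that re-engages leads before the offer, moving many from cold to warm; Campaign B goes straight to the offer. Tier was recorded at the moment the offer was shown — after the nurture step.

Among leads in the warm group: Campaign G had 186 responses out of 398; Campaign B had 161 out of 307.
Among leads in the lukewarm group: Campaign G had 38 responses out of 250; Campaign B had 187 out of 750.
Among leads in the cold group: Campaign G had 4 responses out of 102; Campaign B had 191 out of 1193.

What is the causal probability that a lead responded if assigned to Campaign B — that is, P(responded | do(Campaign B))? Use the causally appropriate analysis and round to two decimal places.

The engagement tier-specific comparison favours Campaign B throughout, but the pooled figures favour Campaign G. The question is whether to condition on engagement tier.
Engagement tier here is a post-treatment variable shaped by the campaign; conditioning on it would introduce bias rather than remove it. The overall comparison is the causal one.
So P(outcome | do(Campaign B)) is just the pooled rate for Campaign B: 539/2250 = 0.240.

0.24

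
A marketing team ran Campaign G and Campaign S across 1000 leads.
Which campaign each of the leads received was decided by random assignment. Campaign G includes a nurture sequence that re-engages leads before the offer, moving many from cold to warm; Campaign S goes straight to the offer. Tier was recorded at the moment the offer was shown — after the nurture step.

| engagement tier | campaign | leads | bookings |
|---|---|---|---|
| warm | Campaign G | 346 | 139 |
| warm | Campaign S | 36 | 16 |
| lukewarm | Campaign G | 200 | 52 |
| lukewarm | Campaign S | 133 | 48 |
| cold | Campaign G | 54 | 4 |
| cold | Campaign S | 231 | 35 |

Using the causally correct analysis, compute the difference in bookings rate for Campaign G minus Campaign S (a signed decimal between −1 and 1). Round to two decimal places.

+0.08

The stratified and pooled comparisons disagree (Campaign S wins within each engagement tier; Campaign G wins overall), so the answer turns on the causal role of engagement tier.
Engagement tier is downstream of the campaign. One should not condition on a consequence of treatment, so the overall rates are the right comparison.
The causal difference is the pooled difference: 0.325 − 0.247 = +0.077.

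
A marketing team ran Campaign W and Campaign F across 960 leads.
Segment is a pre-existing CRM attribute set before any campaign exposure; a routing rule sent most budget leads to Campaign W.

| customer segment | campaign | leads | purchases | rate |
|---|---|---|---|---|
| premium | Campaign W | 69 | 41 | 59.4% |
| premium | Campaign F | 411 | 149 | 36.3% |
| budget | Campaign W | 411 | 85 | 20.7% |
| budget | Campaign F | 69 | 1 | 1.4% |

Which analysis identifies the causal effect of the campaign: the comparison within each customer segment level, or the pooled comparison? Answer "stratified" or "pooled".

Within every customer segment level Campaign W has the higher rate, yet pooled Campaign F does — Simpson's reversal.
Customer segment satisfies the back-door criterion: it is not a descendant of the campaign, and it blocks the spurious path from campaign to outcome. Adjusting for it (i.e., using the within-customer segment rates) gives the causal effect.
Within each level — premium: 59.4% vs 36.3%; budget: 20.7% vs 1.4% — Campaign W is higher every time.

stratified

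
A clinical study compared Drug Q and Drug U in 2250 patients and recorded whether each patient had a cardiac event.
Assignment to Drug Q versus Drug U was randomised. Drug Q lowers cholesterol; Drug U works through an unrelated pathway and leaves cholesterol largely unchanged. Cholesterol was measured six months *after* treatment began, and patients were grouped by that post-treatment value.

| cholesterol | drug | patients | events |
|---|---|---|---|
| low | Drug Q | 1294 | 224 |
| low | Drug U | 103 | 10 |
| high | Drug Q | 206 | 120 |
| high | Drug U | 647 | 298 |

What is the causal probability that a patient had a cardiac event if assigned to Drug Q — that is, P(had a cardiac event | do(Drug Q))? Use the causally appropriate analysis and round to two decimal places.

Cholesterol here is a post-treatment variable shaped by the drug; conditioning on it would introduce bias rather than remove it. The overall comparison is the causal one.
So P(outcome | do(Drug Q)) is just the pooled rate for Drug Q: 344/1500 = 0.229.

0.23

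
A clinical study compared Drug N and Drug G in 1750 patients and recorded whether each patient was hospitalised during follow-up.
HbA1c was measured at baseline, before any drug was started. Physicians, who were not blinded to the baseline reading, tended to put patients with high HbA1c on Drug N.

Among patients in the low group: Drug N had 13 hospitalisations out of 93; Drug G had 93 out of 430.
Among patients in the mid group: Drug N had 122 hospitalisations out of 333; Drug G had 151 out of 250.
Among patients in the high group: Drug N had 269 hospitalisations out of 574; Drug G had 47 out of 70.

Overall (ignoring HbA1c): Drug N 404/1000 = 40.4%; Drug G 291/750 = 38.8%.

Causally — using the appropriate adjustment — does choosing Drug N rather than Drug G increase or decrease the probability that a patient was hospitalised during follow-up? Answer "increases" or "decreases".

decreases

HbA1c differs across drugs for reasons unrelated to any effect of the drug itself, and it separately predicts the outcome — a classic confounder. We must compare within HbA1c levels.
Within each level — low: 14.0% vs 21.6%; mid: 36.6% vs 60.4%; high: 46.9% vs 67.1% — Drug N is lower every time.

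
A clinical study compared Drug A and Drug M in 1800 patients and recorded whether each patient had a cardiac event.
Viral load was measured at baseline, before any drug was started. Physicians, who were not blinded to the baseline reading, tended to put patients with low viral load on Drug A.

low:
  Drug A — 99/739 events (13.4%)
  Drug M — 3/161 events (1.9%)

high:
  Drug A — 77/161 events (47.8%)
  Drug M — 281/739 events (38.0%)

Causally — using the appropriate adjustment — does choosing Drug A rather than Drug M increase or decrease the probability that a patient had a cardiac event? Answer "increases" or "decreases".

Drug M is lower inside every viral load stratum but Drug A is lower in aggregate. Whether to stratify depends on how viral load relates to the drug.
The imbalance in viral load arose from how patients were allocated, not from anything the drug did; and viral load independently affects the outcome. The pooled gap is confounded — condition on viral load.
Within each level — low: 13.4% vs 1.9%; high: 47.8% vs 38.0% — Drug M is lower every time.

increases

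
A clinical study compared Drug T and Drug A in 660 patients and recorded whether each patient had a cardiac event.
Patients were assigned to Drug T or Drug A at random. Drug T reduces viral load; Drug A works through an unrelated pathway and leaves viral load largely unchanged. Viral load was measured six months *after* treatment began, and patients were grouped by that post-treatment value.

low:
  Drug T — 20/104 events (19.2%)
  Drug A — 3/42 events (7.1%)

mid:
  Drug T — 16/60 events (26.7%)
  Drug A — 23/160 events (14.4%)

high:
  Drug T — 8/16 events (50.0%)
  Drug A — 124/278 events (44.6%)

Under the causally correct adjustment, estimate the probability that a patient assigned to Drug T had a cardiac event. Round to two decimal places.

The stratified and pooled comparisons disagree (Drug A wins within each viral load; Drug T wins overall), so the answer turns on the causal role of viral load.
Viral load is downstream of the drug. One should not condition on a consequence of treatment, so the overall rates are the right comparison.
So P(outcome | do(Drug T)) is just the pooled rate for Drug T: 44/180 = 0.244.

0.24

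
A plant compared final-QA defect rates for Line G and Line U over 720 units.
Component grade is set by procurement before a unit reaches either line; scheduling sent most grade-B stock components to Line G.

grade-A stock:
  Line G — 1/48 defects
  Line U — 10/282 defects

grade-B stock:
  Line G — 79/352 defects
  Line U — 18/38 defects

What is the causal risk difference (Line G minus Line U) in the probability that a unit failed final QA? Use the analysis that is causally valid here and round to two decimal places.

-0.14

The component grade-specific comparison favours Line G throughout, but the pooled figures favour Line U. The question is whether to condition on component grade.
Component grade differs across lines for reasons unrelated to any effect of the line itself, and it separately predicts the outcome — a classic confounder. We must compare within component grade levels.
Adjusting over the population distribution of component grade: 0.458·(0.021−0.035) + 0.542·(0.224−0.474) = -0.142.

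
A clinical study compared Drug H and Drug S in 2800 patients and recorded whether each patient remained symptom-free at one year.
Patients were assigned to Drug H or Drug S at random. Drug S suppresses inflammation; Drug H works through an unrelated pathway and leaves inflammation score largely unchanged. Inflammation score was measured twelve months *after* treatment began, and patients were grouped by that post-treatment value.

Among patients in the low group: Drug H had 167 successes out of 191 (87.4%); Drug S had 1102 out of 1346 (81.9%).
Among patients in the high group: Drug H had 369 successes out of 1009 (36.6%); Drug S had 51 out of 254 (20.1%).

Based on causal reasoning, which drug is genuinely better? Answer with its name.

Drug S

The inflammation score-specific comparison favours Drug H throughout, but the pooled figures favour Drug S. The question is whether to condition on inflammation score.
Inflammation score is recorded after the drug and is itself shifted by it — it sits on the causal path from drug to outcome. Conditioning on a mediator would strip out part of the effect we want; the pooled comparison gives the total causal effect.
Pooled: Drug H 44.7% vs Drug S 72.1%; Drug S is higher overall.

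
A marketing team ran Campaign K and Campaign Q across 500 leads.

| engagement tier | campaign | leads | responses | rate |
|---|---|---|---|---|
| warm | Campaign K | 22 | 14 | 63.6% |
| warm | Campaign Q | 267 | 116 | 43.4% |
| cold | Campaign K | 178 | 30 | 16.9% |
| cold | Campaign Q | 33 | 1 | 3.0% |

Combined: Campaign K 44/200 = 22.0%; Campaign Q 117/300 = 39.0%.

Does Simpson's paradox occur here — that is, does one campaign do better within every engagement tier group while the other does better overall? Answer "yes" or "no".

Within each engagement tier level (warm 63.6% vs 43.4%; cold 16.9% vs 3.0%), Campaign K has the higher rate every time. Pooled: 22.0% vs 39.0% — Campaign Q has the higher rate overall. The two comparisons disagree.

yes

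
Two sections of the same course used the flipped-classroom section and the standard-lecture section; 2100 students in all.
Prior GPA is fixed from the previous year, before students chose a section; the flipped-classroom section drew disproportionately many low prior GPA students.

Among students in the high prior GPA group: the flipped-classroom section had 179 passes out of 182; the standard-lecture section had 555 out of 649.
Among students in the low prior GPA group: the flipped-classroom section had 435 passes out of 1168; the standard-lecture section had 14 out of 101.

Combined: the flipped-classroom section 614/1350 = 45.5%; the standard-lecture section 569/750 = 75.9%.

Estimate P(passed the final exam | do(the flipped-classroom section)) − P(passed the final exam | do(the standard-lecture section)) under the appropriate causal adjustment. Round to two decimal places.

the flipped-classroom section is higher inside every prior GPA band stratum but the standard-lecture section is higher in aggregate. Whether to stratify depends on how prior GPA band relates to the teaching method.
Since prior GPA band is a pre-existing factor (not a product of the teaching method) and it affects the outcome on its own, it is a confounder. The stratified rates, not the pooled rate, identify the causal effect.
Adjusting over the population distribution of prior GPA band: 0.396·(0.984−0.855) + 0.604·(0.372−0.139) = +0.192.

+0.19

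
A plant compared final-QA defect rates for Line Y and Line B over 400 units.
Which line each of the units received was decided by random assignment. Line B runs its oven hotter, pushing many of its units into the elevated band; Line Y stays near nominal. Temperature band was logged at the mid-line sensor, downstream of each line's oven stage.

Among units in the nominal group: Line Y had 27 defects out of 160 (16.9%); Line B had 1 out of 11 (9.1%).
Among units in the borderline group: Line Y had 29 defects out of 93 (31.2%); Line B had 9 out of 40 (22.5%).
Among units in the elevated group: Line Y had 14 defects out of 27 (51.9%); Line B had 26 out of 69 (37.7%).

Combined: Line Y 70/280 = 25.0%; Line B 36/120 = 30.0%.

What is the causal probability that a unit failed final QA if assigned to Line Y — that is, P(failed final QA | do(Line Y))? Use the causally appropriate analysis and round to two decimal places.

0.25

In-process temperature band here is a post-treatment variable shaped by the line; conditioning on it would introduce bias rather than remove it. The overall comparison is the causal one.
So P(outcome | do(Line Y)) is just the pooled rate for Line Y: 70/280 = 0.250.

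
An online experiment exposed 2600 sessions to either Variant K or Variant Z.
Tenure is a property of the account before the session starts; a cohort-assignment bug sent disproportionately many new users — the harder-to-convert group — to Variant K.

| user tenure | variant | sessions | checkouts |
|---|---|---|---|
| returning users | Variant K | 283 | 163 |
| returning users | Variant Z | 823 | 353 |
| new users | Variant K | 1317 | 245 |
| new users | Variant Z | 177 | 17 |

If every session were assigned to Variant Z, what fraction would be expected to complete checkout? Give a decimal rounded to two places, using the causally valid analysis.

0.24

User tenure satisfies the back-door criterion: it is not a descendant of the variant, and it blocks the spurious path from variant to outcome. Adjusting for it (i.e., using the within-user tenure rates) gives the causal effect.
Standardising Variant Z to the population user tenure mix: 0.425·353/823 + 0.575·17/177 = 0.238.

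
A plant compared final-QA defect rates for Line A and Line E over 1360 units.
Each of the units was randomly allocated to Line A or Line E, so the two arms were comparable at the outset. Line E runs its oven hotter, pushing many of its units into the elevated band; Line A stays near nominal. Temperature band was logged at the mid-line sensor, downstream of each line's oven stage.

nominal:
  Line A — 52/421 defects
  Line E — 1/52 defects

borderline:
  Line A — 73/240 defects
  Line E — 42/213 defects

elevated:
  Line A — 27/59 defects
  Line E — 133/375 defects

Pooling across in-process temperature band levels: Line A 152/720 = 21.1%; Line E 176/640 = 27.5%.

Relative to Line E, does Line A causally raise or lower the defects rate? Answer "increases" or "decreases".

decreases

In-process temperature band lies on the pathway line → in-process temperature band → outcome, so adjusting for it blocks the indirect effect. For the total causal effect of line, use the unadjusted pooled rates.
Pooled: Line A 21.1% vs Line E 27.5%; Line A is lower overall.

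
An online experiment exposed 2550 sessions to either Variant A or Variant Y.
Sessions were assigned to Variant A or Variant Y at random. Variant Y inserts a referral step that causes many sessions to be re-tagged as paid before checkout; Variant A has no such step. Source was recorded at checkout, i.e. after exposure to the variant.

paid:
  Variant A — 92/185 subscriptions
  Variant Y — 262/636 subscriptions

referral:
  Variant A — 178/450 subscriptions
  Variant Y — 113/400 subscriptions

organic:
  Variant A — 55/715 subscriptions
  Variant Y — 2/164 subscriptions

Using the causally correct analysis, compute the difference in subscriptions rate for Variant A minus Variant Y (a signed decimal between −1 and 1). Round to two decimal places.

Traffic source is recorded after the variant and is itself shifted by it — it sits on the causal path from variant to outcome. Conditioning on a mediator would strip out part of the effect we want; the pooled comparison gives the total causal effect.
The causal difference is the pooled difference: 0.241 − 0.314 = -0.073.

-0.07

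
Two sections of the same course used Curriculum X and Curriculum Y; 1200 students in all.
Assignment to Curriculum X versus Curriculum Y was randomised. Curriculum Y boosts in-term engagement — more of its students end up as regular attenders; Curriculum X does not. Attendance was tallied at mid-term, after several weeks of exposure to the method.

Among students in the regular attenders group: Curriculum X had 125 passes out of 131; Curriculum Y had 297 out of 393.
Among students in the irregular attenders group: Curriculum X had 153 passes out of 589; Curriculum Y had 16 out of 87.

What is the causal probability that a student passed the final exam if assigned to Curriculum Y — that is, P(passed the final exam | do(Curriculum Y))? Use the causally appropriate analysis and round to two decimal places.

Because the teaching method influences mid-term attendance, mid-term attendance is a post-treatment mediator, not a confounder. Stratifying on it would bias the estimate; the causal effect is the crude pooled difference.
So P(outcome | do(Curriculum Y)) is just the pooled rate for Curriculum Y: 313/480 = 0.652.

0.65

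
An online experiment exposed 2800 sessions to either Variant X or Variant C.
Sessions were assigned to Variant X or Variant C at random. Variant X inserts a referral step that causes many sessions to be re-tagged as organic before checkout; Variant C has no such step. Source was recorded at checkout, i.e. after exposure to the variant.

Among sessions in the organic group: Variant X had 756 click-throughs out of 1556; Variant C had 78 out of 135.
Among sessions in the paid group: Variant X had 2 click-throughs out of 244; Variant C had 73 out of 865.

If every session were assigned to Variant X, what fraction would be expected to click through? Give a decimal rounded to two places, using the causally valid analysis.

The distribution of traffic source is itself part of what the variant does — it is an intermediate outcome. Holding it fixed would remove that part of the effect; the total effect is the pooled difference.
So P(outcome | do(Variant X)) is just the pooled rate for Variant X: 758/1800 = 0.421.

0.42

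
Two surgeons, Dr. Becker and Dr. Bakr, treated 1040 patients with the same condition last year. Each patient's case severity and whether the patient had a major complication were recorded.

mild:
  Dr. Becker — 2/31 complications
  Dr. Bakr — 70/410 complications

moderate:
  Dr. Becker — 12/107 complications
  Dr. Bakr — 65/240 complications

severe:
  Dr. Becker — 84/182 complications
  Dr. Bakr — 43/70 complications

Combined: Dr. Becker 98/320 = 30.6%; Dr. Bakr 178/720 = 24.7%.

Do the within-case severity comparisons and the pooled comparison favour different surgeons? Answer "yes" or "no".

yes

Within each case severity level (mild 6.5% vs 17.1%; moderate 11.2% vs 27.1%; severe 46.2% vs 61.4%), Dr. Becker has the lower rate every time. Pooled: 30.6% vs 24.7% — Dr. Bakr has the lower rate overall. The two comparisons disagree.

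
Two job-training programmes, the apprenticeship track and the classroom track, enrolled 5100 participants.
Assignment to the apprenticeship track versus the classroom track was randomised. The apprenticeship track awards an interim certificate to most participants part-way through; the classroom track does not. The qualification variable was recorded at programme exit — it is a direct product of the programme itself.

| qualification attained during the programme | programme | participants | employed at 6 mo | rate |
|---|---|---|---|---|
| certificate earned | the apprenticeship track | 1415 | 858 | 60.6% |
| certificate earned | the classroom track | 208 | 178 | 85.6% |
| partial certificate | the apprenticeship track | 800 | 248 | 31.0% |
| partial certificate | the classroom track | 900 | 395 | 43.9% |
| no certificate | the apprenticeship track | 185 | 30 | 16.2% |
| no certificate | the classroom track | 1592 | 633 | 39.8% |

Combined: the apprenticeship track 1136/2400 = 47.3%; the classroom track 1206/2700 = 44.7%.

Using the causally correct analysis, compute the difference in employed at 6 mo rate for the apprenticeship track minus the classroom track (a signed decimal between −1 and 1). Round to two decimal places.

+0.03

The qualification attained during the programme-specific comparison favours the classroom track throughout, but the pooled figures favour the apprenticeship track. The question is whether to condition on qualification attained during the programme.
Qualification attained during the programme is recorded after the programme and is itself shifted by it — it sits on the causal path from programme to outcome. Conditioning on a mediator would strip out part of the effect we want; the pooled comparison gives the total causal effect.
The causal difference is the pooled difference: 0.473 − 0.447 = +0.027.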